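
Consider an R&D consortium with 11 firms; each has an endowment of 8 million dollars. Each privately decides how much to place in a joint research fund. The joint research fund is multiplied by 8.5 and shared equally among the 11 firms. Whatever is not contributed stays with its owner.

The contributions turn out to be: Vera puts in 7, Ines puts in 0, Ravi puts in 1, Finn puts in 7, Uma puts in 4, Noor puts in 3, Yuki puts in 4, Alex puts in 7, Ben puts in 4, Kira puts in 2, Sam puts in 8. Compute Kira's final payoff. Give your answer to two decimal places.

Total contributed: 7 + 0 + 1 + 7 + 4 + 3 + 4 + 7 + 4 + 2 + 8 = 47.
Each receives 8.5 × 47 / 11 = 36.32 from the joint research fund.
Kira keeps 8 − 2 = 6, so Kira's payoff is 6 + 36.32 = 42.32.

42.32 million dollars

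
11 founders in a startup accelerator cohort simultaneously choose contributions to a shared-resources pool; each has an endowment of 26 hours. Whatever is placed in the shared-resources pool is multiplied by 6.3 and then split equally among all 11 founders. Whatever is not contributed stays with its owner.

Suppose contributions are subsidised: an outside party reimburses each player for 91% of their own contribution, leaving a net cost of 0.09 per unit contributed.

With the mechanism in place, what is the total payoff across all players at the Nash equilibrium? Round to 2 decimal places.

2062.06 hours

Under the mechanism each unit contributed yields (6.3/11) / 0.09 = 6.3636 back to its contributor per unit of net cost, which exceeds 1, making full contribution the dominant choice for everyone.
At the Nash equilibrium everyone contributes 26. Group total payoff = 11 × (26 × 0.91 + 6.3 × 26) = 2062.06.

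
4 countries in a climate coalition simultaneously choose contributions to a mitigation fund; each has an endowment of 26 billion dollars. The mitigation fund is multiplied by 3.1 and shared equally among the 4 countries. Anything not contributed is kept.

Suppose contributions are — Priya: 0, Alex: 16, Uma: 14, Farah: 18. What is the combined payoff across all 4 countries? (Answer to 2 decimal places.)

204.80 billion dollars

Total contributed: 0 + 16 + 14 + 18 = 48; total kept: 4 × 26 − 48 = 56.
The mitigation fund pays out 3.1 × 48 = 148.80 in aggregate.
Group total = 56 + 148.80 = 204.80.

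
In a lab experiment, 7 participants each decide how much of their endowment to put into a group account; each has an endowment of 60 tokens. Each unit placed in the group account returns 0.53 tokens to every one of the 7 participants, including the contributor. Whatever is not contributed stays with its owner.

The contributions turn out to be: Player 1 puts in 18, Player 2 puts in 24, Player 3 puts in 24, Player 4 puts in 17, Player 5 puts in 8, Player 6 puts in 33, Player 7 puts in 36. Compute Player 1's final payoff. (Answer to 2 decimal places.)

Total contributed: 18 + 24 + 24 + 17 + 8 + 33 + 36 = 160.
Each receives 0.53 × 160 = 84.80 from the group account.
Player 1 keeps 60 − 18 = 42, so Player 1's payoff is 42 + 84.80 = 126.80.

126.80 tokens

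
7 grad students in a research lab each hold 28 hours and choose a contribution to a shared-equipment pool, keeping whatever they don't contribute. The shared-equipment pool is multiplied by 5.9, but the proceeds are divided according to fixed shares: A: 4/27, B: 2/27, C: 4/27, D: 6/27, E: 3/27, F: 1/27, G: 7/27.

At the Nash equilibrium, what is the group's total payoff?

For player j, contributing a unit is worthwhile iff 5.9 × (j's share) ≥ 1, i.e. iff j's share is at least 0.1695.
D and G are above the threshold, contributing 28 each; the remaining 5 contribute 0. Total contributed: 56.
The shared-equipment pool pays out 5.9 × 56 = 330.40 in total (split across the unequal shares, but the aggregate is all that matters for the group sum).
The 5 free-riders keep 28 each, adding 140. Group total = 140 + 330.40 = 470.40.

470.40 hours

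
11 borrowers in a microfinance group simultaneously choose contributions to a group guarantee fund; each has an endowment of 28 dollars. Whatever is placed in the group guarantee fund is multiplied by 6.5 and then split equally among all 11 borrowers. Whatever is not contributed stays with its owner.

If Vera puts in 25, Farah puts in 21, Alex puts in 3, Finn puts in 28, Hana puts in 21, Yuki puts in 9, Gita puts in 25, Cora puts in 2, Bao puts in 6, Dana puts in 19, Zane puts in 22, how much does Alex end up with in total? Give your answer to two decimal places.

Total contributed: 25 + 21 + 3 + 28 + 21 + 9 + 25 + 2 + 6 + 19 + 22 = 181.
Each receives 6.5 × 181 / 11 = 106.95 from the group guarantee fund.
Alex keeps 28 − 3 = 25, so Alex's payoff is 25 + 106.95 = 131.95.

131.95 dollars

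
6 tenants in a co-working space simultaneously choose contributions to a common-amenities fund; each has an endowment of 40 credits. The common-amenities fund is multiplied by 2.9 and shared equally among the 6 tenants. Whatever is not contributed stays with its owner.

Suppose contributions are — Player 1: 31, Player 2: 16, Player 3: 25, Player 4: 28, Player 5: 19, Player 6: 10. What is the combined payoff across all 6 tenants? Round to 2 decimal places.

485.10 credits

Total contributed: 31 + 16 + 25 + 28 + 19 + 10 = 129; total kept: 6 × 40 − 129 = 111.
The common-amenities fund pays out 2.9 × 129 = 374.10 in aggregate.
Group total = 111 + 374.10 = 485.10.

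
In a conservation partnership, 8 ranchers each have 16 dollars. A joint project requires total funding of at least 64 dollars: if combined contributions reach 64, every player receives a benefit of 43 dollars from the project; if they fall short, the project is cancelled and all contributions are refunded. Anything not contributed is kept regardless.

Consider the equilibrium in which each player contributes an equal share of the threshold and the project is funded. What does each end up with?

51 dollars

Equal share of the threshold: 64/8 = 8.
At this profile no one gains by cutting their contribution: any cut drops the total below 64, the project is cancelled, contributions are refunded, and the deviator ends with 16, which is less than 16 − 8 + 43 = 51. Contributing more than 8 just wastes the excess. So contributing exactly 8 is a best response.
Each player's payoff: 16 − 8 + 43 = 51.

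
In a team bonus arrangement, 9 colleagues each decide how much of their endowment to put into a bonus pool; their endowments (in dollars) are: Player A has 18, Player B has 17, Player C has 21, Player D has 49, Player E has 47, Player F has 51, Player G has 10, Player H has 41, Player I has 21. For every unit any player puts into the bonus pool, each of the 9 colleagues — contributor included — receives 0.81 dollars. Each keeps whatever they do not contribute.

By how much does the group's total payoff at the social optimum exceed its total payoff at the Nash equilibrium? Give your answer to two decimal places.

1729.75 dollars

The private return per contributed unit is 0.81 < 1 for everyone, so the Nash equilibrium is zero contribution and the group total is Σ E_j = 18 + 17 + 21 + 49 + 47 + 51 + 10 + 41 + 21 = 275.
Each contributed unit returns 7.290 to the group, so the social optimum is full contribution by everyone: group total = 7.290 × 275 = 2004.75.
Efficiency loss = (7.290 − 1) × 275 = 1729.75.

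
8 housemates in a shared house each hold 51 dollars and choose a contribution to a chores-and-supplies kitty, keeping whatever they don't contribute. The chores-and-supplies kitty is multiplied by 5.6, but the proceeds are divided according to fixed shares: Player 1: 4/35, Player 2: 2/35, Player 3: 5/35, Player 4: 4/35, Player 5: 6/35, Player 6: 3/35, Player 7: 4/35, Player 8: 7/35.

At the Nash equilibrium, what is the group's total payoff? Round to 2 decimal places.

642.60 dollars

Player j's private return per contributed unit is 5.6 × (j's share). Contributing is weakly dominant for j when that share is at least 1/5.6 = 0.1786, and contributing 0 is dominant otherwise.
The only share above 0.1786 is Player 8's 7/35, contributing 51; the remaining 7 contribute 0. Total contributed: 51.
The chores-and-supplies kitty pays out 5.6 × 51 = 285.60 in total (split across the unequal shares, but the aggregate is all that matters for the group sum).
The 7 free-riders keep 51 each, adding 357. Group total = 357 + 285.60 = 642.60.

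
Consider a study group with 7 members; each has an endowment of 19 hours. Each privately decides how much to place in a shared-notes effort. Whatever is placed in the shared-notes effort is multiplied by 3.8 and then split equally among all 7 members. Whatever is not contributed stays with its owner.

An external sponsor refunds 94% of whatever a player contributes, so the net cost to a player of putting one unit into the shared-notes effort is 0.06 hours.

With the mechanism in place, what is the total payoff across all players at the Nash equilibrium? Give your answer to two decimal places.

630.42 hours

With the mechanism, a contributed unit returns (3.8/7) / 0.06 = 9.0476 per unit of net cost to the contributor — now above 1 — so contributing fully is weakly dominant for every player.
So the Nash equilibrium is full contribution by all 7; the group earns 7 × (19 × 0.94 + 3.8 × 19) = 630.42.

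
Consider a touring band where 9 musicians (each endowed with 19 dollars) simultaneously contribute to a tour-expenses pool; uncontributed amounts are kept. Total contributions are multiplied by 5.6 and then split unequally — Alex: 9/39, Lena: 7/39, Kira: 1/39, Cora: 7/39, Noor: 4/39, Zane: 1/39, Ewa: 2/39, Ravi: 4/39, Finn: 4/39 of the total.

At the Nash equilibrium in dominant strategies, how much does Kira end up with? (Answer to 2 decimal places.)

27.18 dollars

Each unit j contributes comes back to j as 5.6 × (j's share), so j prefers to contribute only if that share exceeds 1/5.6 = 0.1786; otherwise keeping the unit dominates.
Alex, Lena and Cora clear that bar, contributing 19 each; the remaining 6 contribute 0. Total contributed: 57.
Kira keeps 19 and receives 5.6 × 57 × 1/39 = 8.18 from the tour-expenses pool, for a payoff of 27.18.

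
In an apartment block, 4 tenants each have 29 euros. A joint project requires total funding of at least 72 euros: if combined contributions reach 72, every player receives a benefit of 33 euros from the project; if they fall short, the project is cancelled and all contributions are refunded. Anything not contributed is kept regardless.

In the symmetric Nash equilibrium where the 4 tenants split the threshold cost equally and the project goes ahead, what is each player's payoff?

Equal share of the threshold: 72/4 = 18.
At this profile no one gains by cutting their contribution: any cut drops the total below 72, the project is cancelled, contributions are refunded, and the deviator ends with 29, which is less than 29 − 18 + 33 = 44. Contributing more than 18 just wastes the excess. So contributing exactly 18 is a best response.
Each player's payoff: 29 − 18 + 33 = 44.

44 euros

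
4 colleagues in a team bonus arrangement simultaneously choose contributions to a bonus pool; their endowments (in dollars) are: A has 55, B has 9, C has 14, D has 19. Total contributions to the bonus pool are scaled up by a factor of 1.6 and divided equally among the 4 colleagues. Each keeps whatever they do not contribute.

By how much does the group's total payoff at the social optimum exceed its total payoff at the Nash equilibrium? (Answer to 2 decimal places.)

The private return per contributed unit is 1.6/4 = 0.4000 < 1 for every player regardless of endowment, so the Nash equilibrium is zero contribution and the group total is Σ E_j = 55 + 9 + 14 + 19 = 97.
Each contributed unit returns 1.600 to the group, so the social optimum is full contribution by everyone: group total = 1.600 × 97 = 155.20.
Efficiency loss = (1.600 − 1) × 97 = 58.20.

58.20 dollars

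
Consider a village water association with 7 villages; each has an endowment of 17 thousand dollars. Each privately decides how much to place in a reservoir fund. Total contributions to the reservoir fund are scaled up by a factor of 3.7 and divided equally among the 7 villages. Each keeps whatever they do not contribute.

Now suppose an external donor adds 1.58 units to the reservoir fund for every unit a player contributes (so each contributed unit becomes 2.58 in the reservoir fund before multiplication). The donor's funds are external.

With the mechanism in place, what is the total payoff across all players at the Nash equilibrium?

1135.97 thousand dollars

Under the mechanism each unit contributed yields 3.7 × 2.58 / 7 = 1.3637 back to its contributor per unit of net cost, which exceeds 1, making full contribution the dominant choice for everyone.
At the Nash equilibrium everyone contributes 17. Group total payoff = 3.7 × 2.58 × 119 = 1135.97.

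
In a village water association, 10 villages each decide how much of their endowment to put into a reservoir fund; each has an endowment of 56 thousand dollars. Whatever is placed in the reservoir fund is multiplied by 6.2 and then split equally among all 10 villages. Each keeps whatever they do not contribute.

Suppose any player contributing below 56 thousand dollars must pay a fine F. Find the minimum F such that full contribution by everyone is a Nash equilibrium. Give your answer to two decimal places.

21.28 thousand dollars

Given the others contribute fully, the best deviation is to contribute 0 (any partial contribution still incurs the fine and gives up units whose private return 0.6200 is below 1).
Deviating from 56 to 0 saves 56 thousand dollars but forfeits the deviator's share of the drop in the reservoir fund: 6.2/10 × 56 = 34.72.
So the deviation gain is 56 − 34.72 = 21.28, and the fine must be at least 21.28 thousand dollars to wipe it out.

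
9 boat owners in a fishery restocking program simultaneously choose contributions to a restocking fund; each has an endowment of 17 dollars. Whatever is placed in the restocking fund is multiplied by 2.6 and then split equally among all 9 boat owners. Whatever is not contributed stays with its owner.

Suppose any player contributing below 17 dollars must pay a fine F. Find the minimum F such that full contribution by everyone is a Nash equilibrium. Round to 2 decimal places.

12.09 dollars

Given the others contribute fully, the best deviation is to contribute 0 (any partial contribution still incurs the fine and gives up units whose private return 0.2889 is below 1).
Deviating from 17 to 0 saves 17 dollars but forfeits the deviator's share of the drop in the restocking fund: 2.6/9 × 17 = 4.91.
So the deviation gain is 17 − 4.91 = 12.09, and the fine must be at least 12.09 dollars to wipe it out.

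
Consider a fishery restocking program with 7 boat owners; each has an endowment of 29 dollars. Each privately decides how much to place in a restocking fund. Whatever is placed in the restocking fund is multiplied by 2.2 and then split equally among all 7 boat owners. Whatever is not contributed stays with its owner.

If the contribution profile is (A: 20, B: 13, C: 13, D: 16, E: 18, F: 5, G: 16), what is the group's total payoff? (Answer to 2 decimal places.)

324.20 dollars

Total contributed: 20 + 13 + 13 + 16 + 18 + 5 + 16 = 101; total kept: 7 × 29 − 101 = 102.
The restocking fund pays out 2.2 × 101 = 222.20 in aggregate.
Group total = 102 + 222.20 = 324.20.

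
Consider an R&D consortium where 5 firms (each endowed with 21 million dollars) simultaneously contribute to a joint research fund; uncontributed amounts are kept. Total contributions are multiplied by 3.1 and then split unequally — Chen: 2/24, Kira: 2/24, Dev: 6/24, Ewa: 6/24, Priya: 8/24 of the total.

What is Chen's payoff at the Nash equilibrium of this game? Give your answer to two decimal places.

A player with share s gets back 3.1·s per unit contributed, so full contribution is dominant for anyone with s > 1/3.1 = 0.3226 and zero contribution is dominant for anyone below.
Priya alone (share 8/24) is above the threshold, contributing 21; the remaining 4 contribute 0. Total contributed: 21.
Chen keeps 21 and receives 3.1 × 21 × 2/24 = 5.43 from the joint research fund, for a payoff of 26.43.

26.43 million dollars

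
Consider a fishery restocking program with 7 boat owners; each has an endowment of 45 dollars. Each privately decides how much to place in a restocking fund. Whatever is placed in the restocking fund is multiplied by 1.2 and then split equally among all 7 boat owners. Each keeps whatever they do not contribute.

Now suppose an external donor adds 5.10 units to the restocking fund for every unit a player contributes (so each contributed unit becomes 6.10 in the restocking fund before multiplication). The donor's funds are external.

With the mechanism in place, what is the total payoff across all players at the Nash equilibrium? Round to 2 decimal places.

2305.80 dollars

With the mechanism, a contributed unit returns 1.2 × 6.10 / 7 = 1.0457 per unit of net cost to the contributor — now above 1 — so contributing fully is weakly dominant for every player.
So the Nash equilibrium is full contribution by all 7; the group earns 1.2 × 6.10 × 315 = 2305.80.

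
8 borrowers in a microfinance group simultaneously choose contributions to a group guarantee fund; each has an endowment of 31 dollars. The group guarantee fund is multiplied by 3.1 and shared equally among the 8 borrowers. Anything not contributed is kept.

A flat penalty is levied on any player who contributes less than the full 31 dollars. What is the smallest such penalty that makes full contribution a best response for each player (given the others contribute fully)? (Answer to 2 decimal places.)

18.99 dollars

Given the others contribute fully, the best deviation is to contribute 0 (any partial contribution still incurs the fine and gives up units whose private return 0.3875 is below 1).
Deviating from 31 to 0 saves 31 dollars but forfeits the deviator's share of the drop in the group guarantee fund: 3.1/8 × 31 = 12.01.
So the deviation gain is 31 − 12.01 = 18.99, and the fine must be at least 18.99 dollars to wipe it out.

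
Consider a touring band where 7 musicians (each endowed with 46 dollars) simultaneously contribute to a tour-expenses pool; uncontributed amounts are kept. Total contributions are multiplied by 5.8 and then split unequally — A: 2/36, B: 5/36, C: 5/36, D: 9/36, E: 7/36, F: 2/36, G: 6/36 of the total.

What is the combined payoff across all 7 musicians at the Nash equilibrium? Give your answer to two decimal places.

763.60 dollars

Player j's private return per contributed unit is 5.8 × (j's share). Contributing is weakly dominant for j when that share is at least 1/5.8 = 0.1724, and contributing 0 is dominant otherwise.
D and E are above the threshold, contributing 46 each; the remaining 5 contribute 0. Total contributed: 92.
The tour-expenses pool pays out 5.8 × 92 = 533.60 in total (split across the unequal shares, but the aggregate is all that matters for the group sum).
The 5 free-riders keep 46 each, adding 230. Group total = 230 + 533.60 = 763.60.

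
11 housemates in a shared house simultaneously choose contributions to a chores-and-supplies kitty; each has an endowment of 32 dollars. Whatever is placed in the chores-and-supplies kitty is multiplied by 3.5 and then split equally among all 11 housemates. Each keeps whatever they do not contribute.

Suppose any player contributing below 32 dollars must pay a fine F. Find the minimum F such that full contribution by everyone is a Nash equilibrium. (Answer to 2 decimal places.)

21.82 dollars

Given the others contribute fully, the best deviation is to contribute 0 (any partial contribution still incurs the fine and gives up units whose private return 0.3182 is below 1).
Deviating from 32 to 0 saves 32 dollars but forfeits the deviator's share of the drop in the chores-and-supplies kitty: 3.5/11 × 32 = 10.18.
So the deviation gain is 32 − 10.18 = 21.82, and the fine must be at least 21.82 dollars to wipe it out.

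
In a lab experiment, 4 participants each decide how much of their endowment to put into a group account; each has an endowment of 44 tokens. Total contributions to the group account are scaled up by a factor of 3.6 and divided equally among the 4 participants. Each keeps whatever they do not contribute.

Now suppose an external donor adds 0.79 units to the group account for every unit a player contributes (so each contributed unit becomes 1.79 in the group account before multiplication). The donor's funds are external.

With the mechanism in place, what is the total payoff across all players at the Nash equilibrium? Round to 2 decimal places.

1134.14 tokens

With the mechanism, a contributed unit returns 3.6 × 1.79 / 4 = 1.6110 per unit of net cost to the contributor — now above 1 — so contributing fully is weakly dominant for every player.
At the Nash equilibrium everyone contributes 44. Group total payoff = 3.6 × 1.79 × 176 = 1134.14.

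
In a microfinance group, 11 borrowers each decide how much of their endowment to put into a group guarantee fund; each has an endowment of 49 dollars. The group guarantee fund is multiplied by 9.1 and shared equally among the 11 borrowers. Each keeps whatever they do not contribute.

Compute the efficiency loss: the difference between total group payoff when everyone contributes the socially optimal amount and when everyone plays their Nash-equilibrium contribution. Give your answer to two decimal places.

4365.90 dollars

Each contributed unit returns 9.1/11 = 0.8273 to its contributor — below 1 — so contributing 0 is dominant for every player. At the Nash equilibrium everyone keeps their 49, and the group total is 11 × 49 = 539.
Each contributed unit returns 9.100 to the group as a whole (0.8273 to each of 11 players), which exceeds 1, so the social optimum is full contribution: group total = 9.100 × 539 = 4904.90.
Efficiency loss = 4904.90 − 539 = 4365.90.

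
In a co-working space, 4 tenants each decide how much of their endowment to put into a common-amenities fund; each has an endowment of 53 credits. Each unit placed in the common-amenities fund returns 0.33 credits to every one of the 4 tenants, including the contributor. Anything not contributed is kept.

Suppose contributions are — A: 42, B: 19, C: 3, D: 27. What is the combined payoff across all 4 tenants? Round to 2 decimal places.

Total contributed: 42 + 19 + 3 + 27 = 91; total kept: 4 × 53 − 91 = 121.
The common-amenities fund pays out 0.33 × 4 × 91 = 120.12 in aggregate.
Group total = 121 + 120.12 = 241.12.

241.12 credits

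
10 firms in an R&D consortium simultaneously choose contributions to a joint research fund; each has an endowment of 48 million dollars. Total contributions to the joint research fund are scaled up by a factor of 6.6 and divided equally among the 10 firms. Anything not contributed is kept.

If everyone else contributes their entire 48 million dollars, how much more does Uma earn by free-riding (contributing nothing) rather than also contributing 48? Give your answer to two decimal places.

Switching from a contribution of 48 to 0 lets Uma keep an extra 48 million dollars, but lowers the joint research fund by 48, which costs Uma their own share of that drop: 6.6/10 × 48 = 31.68.
Net gain = 48 − 31.68 = 16.32. The private return per contributed unit (0.6600) is below 1, so free-riding is indeed the best response regardless of what the others do.

16.32 million dollars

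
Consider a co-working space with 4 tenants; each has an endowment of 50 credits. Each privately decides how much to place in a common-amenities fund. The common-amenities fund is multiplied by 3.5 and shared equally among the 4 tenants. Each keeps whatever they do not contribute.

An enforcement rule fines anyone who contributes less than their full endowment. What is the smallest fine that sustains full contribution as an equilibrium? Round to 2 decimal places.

6.25 credits

Given the others contribute fully, the best deviation is to contribute 0 (any partial contribution still incurs the fine and gives up units whose private return 0.8750 is below 1).
Deviating from 50 to 0 saves 50 credits but forfeits the deviator's share of the drop in the common-amenities fund: 3.5/4 × 50 = 43.75.
So the deviation gain is 50 − 43.75 = 6.25, and the fine must be at least 6.25 credits to wipe it out.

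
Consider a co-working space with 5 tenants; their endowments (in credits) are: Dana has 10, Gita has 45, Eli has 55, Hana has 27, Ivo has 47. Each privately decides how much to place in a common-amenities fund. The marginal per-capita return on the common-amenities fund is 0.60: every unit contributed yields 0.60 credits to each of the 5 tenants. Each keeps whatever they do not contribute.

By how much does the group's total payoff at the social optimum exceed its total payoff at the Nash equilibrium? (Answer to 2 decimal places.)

368.00 credits

The private return per contributed unit is 0.60 < 1 for everyone, so the Nash equilibrium is zero contribution and the group total is Σ E_j = 10 + 45 + 55 + 27 + 47 = 184.
Each contributed unit returns 3.000 to the group, so the social optimum is full contribution by everyone: group total = 3.000 × 184 = 552.00.
Efficiency loss = (3.000 − 1) × 184 = 368.00.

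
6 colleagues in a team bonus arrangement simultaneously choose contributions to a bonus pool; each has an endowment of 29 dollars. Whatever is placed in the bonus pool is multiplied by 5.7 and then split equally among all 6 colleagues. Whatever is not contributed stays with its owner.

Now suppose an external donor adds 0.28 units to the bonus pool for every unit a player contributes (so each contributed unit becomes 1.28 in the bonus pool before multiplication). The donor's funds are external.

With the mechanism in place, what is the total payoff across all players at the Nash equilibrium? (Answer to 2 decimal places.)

1269.50 dollars

Under the mechanism each unit contributed yields 5.7 × 1.28 / 6 = 1.2160 back to its contributor per unit of net cost, which exceeds 1, making full contribution the dominant choice for everyone.
So the Nash equilibrium is full contribution by all 6; the group earns 5.7 × 1.28 × 174 = 1269.50.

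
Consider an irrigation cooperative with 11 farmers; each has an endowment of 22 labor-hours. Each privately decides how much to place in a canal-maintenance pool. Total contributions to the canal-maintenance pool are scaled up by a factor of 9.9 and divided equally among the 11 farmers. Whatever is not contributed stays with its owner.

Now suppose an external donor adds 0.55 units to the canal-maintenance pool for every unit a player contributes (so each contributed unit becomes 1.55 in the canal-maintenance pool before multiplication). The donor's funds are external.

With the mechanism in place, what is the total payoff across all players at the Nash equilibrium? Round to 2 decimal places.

3713.49 labor-hours

With the mechanism, a contributed unit returns 9.9 × 1.55 / 11 = 1.3950 per unit of net cost to the contributor — now above 1 — so contributing fully is weakly dominant for every player.
At the Nash equilibrium everyone contributes 22. Group total payoff = 9.9 × 1.55 × 242 = 3713.49.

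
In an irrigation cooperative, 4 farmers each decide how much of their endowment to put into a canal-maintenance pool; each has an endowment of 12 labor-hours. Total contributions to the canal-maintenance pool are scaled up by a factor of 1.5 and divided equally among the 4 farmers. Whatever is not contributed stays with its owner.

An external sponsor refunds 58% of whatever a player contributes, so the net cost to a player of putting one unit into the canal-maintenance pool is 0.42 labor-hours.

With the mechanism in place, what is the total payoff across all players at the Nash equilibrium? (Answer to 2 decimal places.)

48.00 labor-hours

The effective private return is (1.5/4) / 0.42 = 0.8929, which is still under 1, so the mechanism doesn't change anyone's dominant strategy: zero contribution.
At the Nash equilibrium no one contributes; group total payoff = 4 × 12 = 48.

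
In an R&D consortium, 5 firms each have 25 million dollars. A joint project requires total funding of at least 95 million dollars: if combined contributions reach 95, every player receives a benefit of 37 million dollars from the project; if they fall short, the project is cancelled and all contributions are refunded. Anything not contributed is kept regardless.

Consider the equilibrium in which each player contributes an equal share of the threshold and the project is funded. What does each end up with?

Equal share of the threshold: 95/5 = 19.
At this profile no one gains by cutting their contribution: any cut drops the total below 95, the project is cancelled, contributions are refunded, and the deviator ends with 25, which is less than 25 − 19 + 37 = 43. Contributing more than 19 just wastes the excess. So contributing exactly 19 is a best response.
Each player's payoff: 25 − 19 + 37 = 43.

43 million dollars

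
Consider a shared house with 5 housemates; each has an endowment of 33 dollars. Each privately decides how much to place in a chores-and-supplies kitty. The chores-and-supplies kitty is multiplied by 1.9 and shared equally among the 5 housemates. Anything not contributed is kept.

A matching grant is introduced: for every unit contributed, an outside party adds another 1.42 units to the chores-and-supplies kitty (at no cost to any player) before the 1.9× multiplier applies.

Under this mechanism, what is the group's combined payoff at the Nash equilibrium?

165.00 dollars

Even with the mechanism, each unit contributed returns only 1.9 × 2.42 / 5 = 0.9196 per unit of net cost, so contributing nothing is still dominant.
Everyone keeps their endowment and the group total is 5 × 33 = 165.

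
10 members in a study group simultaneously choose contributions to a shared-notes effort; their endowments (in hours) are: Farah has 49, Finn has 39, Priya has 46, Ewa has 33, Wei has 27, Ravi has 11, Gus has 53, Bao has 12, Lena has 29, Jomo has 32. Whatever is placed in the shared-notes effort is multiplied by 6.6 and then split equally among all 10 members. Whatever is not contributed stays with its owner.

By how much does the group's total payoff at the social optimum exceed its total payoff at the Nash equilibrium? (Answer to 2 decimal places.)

1853.60 hours

The private return per contributed unit is 6.6/10 = 0.6600 < 1 for every player regardless of endowment, so the Nash equilibrium is zero contribution and the group total is Σ E_j = 49 + 39 + 46 + 33 + 27 + 11 + 53 + 12 + 29 + 32 = 331.
Each contributed unit returns 6.600 to the group, so the social optimum is full contribution by everyone: group total = 6.600 × 331 = 2184.60.
Efficiency loss = (6.600 − 1) × 331 = 1853.60.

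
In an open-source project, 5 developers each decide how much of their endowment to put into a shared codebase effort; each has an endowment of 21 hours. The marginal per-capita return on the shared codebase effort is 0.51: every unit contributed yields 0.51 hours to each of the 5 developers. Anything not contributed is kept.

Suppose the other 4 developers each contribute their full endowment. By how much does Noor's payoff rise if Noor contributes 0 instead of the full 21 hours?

10.29 hours

Switching from a contribution of 21 to 0 lets Noor keep an extra 21 hours, but lowers the shared codebase effort by 21, which costs Noor their own share of that drop: 0.51 × 21 = 10.71.
Net gain = 21 − 10.71 = 10.29. The private return per contributed unit (0.51) is below 1, so free-riding is indeed the best response regardless of what the others do.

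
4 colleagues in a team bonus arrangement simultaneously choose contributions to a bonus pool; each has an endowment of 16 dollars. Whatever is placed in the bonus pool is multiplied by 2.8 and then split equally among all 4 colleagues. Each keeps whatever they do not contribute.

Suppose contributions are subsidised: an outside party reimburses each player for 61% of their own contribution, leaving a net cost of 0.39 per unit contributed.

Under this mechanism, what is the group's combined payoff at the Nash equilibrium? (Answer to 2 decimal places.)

Under the mechanism each unit contributed yields (2.8/4) / 0.39 = 1.7949 back to its contributor per unit of net cost, which exceeds 1, making full contribution the dominant choice for everyone.
So the Nash equilibrium is full contribution by all 4; the group earns 4 × (16 × 0.61 + 2.8 × 16) = 218.24.

218.24 dollars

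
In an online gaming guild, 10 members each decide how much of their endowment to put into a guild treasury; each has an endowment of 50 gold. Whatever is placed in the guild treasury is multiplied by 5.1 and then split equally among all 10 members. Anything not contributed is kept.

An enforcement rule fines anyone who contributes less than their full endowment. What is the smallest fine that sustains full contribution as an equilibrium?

24.50 gold

Given the others contribute fully, the best deviation is to contribute 0 (any partial contribution still incurs the fine and gives up units whose private return 0.5100 is below 1).
Deviating from 50 to 0 saves 50 gold but forfeits the deviator's share of the drop in the guild treasury: 5.1/10 × 50 = 25.50.
So the deviation gain is 50 − 25.50 = 24.50, and the fine must be at least 24.50 gold to wipe it out.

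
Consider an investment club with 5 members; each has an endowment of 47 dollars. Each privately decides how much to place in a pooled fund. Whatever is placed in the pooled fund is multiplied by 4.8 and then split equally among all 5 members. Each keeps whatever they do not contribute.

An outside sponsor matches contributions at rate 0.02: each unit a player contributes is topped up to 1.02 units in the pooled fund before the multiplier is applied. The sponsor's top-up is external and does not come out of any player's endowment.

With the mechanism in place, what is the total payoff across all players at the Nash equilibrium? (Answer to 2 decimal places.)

235.00 dollars

Even with the mechanism, each unit contributed returns only 4.8 × 1.02 / 5 = 0.9792 per unit of net cost, so contributing nothing is still dominant.
At the Nash equilibrium no one contributes; group total payoff = 5 × 47 = 235.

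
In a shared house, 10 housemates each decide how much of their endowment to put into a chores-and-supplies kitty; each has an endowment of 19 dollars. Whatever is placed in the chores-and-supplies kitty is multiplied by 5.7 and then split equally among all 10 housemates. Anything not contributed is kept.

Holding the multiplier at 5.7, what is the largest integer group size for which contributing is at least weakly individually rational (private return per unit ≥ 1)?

Private return per unit is 5.7/(group size), which is ≥ 1 whenever the group size is ≤ 5.7.
The largest such integer is 5.

5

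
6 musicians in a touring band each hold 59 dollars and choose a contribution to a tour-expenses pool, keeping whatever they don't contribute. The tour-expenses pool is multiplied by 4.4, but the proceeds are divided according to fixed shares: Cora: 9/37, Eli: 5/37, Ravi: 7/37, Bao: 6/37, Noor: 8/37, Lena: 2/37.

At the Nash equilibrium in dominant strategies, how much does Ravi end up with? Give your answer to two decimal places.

108.11 dollars

Player j's private return per contributed unit is 4.4 × (j's share). Contributing is weakly dominant for j when that share is at least 1/4.4 = 0.2273, and contributing 0 is dominant otherwise.
Only Cora (9/37) clears that bar, contributing 59; the remaining 5 contribute 0. Total contributed: 59.
Ravi keeps 59 and receives 4.4 × 59 × 7/37 = 49.11 from the tour-expenses pool, for a payoff of 108.11.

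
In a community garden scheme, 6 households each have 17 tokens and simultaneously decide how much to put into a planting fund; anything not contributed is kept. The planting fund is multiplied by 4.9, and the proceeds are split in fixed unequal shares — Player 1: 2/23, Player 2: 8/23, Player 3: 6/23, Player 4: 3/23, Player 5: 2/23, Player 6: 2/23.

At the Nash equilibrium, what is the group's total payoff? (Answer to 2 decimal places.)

A player with share s gets back 4.9·s per unit contributed, so full contribution is dominant for anyone with s > 1/4.9 = 0.2041 and zero contribution is dominant for anyone below.
The shares above 0.2041 belong to Player 2 and Player 3, contributing 17 each; the remaining 4 contribute 0. Total contributed: 34.
The planting fund pays out 4.9 × 34 = 166.60 in total (split across the unequal shares, but the aggregate is all that matters for the group sum).
The 4 free-riders keep 17 each, adding 68. Group total = 68 + 166.60 = 234.60.

234.60 tokens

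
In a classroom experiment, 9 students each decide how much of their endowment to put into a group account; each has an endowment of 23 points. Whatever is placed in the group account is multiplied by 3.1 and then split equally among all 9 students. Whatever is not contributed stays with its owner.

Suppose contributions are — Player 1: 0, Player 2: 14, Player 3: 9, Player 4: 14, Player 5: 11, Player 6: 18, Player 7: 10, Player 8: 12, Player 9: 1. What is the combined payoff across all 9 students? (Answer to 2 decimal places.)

Total contributed: 0 + 14 + 9 + 14 + 11 + 18 + 10 + 12 + 1 = 89; total kept: 9 × 23 − 89 = 118.
The group account pays out 3.1 × 89 = 275.90 in aggregate.
Group total = 118 + 275.90 = 393.90.

393.90 points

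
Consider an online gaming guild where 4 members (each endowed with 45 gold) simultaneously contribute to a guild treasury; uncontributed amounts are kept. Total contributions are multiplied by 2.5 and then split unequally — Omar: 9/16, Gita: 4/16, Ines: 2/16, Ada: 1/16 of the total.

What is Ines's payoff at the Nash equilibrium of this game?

59.06 gold

Player j's private return per contributed unit is 2.5 × (j's share). Contributing is weakly dominant for j when that share is at least 1/2.5 = 0.4000, and contributing 0 is dominant otherwise.
Omar alone (share 9/16) is above the threshold, contributing 45; the remaining 3 contribute 0. Total contributed: 45.
Ines keeps 45 and receives 2.5 × 45 × 2/16 = 14.06 from the guild treasury, for a payoff of 59.06.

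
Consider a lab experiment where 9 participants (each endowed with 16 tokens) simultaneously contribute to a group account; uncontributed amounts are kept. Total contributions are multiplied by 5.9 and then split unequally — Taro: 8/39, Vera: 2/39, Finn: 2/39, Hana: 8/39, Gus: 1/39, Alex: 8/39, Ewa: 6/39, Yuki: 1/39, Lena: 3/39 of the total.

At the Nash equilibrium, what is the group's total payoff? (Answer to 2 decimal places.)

A player with share s gets back 5.9·s per unit contributed, so full contribution is dominant for anyone with s > 1/5.9 = 0.1695 and zero contribution is dominant for anyone below.
Taro, Hana and Alex clear that bar, contributing 16 each; the remaining 6 contribute 0. Total contributed: 48.
The group account pays out 5.9 × 48 = 283.20 in total (split across the unequal shares, but the aggregate is all that matters for the group sum).
The 6 free-riders keep 16 each, adding 96. Group total = 96 + 283.20 = 379.20.

379.20 tokens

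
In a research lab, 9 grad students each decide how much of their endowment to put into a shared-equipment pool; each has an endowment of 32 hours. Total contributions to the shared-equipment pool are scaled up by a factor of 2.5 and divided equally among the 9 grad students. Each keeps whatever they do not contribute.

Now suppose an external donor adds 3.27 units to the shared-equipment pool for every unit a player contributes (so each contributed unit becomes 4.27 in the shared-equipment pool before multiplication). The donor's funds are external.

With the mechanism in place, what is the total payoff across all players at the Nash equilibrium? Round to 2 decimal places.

3074.40 hours

With the mechanism, a contributed unit returns 2.5 × 4.27 / 9 = 1.1861 per unit of net cost to the contributor — now above 1 — so contributing fully is weakly dominant for every player.
So the Nash equilibrium is full contribution by all 9; the group earns 2.5 × 4.27 × 288 = 3074.40.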